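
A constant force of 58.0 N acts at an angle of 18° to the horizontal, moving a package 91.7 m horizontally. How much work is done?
W = F·d·cosθ = (58.0)(91.7)cos(18°) = 5058 J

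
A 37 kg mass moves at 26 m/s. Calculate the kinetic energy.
KE = ½mv² = ½(37)(26)² = 12506.0 J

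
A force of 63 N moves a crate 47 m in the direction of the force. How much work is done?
W = F·d = (63)(47) = 2961 J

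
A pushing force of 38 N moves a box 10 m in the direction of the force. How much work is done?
W = F·d = (38)(10) = 380.0 J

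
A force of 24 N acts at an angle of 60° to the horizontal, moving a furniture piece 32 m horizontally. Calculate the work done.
W = F·d·cosθ = (24)(32)cos(60°) = 384.0 J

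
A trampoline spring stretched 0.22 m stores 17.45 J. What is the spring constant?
k = 2·PE/x² = 2·17.45/(0.22)² = 721.1 N/m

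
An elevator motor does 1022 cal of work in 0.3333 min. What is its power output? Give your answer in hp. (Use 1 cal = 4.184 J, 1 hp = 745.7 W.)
Convert to SI: W = 4276.05 J, t = 19.998 s
P = W/t = 4276.05/19.998 = 213.824 W = 0.2867 hp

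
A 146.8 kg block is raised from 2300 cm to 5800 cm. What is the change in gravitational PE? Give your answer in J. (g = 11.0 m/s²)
Convert to SI: m = 146.8 kg, Δh = 35.0 m
ΔPE = mgΔh = (146.8)(11.0)(35.0) = 56520 J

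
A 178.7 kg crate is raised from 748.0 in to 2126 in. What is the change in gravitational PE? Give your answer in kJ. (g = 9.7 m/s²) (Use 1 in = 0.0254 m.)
Convert to SI: m = 178.7 kg, Δh = 35.0012 m
ΔPE = mgΔh = (178.7)(9.7)(35.0012) = 60670.7 J = 60.67 kJ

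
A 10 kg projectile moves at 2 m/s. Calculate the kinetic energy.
KE = ½mv² = ½(10)(2)² = 20.0 J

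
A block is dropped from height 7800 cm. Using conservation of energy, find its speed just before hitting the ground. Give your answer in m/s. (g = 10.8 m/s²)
Convert to SI: h = 78.0 m
mgh = ½mv² ⇒ v = √(2gh) = √(2·10.8·78.0) = 41.05 m/s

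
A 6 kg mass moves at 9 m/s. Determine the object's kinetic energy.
KE = ½mv² = ½(6)(9)² = 243.0 J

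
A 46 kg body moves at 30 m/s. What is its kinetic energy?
KE = ½mv² = ½(46)(30)² = 20700.0 J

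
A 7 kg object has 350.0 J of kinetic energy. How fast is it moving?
v = √(2·KE/m) = √(2·350.0/7) = 10.0 m/s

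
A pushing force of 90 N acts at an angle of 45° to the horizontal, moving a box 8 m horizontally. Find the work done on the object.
W = F·d·cosθ = (90)(8)cos(45°) = 509.1 J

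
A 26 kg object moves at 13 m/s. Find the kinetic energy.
KE = ½mv² = ½(26)(13)² = 2197.0 J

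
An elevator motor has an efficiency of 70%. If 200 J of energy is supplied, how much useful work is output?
W_out = η·W_in = 0.7·200 = 140.0 J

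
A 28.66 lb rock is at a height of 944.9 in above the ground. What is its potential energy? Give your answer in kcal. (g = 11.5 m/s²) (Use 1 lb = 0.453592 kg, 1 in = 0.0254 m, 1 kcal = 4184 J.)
Convert to SI: m = 12.9999 kg, h = 24.0005 m
PE = mgh = (12.9999)(11.5)(24.0005) = 3588.05 J = 0.8576 kcal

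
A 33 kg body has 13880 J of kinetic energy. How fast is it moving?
v = √(2·KE/m) = √(2·13880/33) = 29.0 m/s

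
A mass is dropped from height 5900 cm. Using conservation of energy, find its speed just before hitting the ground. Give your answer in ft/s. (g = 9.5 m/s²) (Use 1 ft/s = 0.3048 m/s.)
Convert to SI: h = 59.0 m
mgh = ½mv² ⇒ v = √(2gh) = √(2·9.5·59.0) = 33.4813 m/s = 109.8 ft/s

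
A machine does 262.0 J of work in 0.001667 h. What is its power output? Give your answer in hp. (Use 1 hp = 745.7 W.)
Convert to SI: W = 262.0 J, t = 6.0012 s
P = W/t = 262.0/6.0012 = 43.6579 W = 0.05855 hp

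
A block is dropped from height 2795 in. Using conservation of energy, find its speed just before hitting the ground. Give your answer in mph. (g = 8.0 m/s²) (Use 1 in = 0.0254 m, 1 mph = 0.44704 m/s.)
Convert to SI: h = 70.993 m
mgh = ½mv² ⇒ v = √(2gh) = √(2·8.0·70.993) = 33.7029 m/s = 75.39 mph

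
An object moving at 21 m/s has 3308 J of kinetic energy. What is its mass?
m = 2·KE/v² = 2·3308/(21)² = 15.0 kg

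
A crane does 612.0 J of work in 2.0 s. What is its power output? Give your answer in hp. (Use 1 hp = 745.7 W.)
P = W/t = 612.0/2.0 = 306.0 W = 0.4104 hp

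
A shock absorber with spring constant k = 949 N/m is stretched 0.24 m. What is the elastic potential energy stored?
PE = ½kx² = ½(949)(0.24)² = 27.33 J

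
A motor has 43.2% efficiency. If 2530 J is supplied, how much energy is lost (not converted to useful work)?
W_lost = W_in(1 − η) = 2530·(1 − 0.432) = 1437 J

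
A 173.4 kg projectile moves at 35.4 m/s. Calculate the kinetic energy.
KE = ½mv² = ½(173.4)(35.4)² = 108600 J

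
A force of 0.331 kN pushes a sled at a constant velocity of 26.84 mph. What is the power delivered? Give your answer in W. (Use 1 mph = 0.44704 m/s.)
Convert to SI: F = 331.0 N, v = 11.9986 m/s
P = Fv = (331.0)(11.9986) = 3972 W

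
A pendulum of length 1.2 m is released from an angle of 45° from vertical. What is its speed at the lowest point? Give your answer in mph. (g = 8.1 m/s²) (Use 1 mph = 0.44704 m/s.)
h = L(1 − cosθ) = 1.2(1 − cos45°) = 0.351472 m
v = √(2gh) = √(2·8.1·0.351472) = 2.38618 m/s = 5.338 mph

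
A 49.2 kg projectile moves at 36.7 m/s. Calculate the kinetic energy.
KE = ½mv² = ½(49.2)(36.7)² = 33130 J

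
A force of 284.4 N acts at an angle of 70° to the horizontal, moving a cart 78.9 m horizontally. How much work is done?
W = F·d·cosθ = (284.4)(78.9)cos(70°) = 7675 J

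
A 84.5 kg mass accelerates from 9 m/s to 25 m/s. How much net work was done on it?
W = ΔKE = ½m(v₂² − v₁²) = ½(84.5)(25² − 9²) = 22984.0 J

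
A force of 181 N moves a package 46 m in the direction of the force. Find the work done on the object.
W = F·d = (181)(46) = 8326 J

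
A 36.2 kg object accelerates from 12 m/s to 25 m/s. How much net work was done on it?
W = ΔKE = ½m(v₂² − v₁²) = ½(36.2)(25² − 12²) = 8706.1 J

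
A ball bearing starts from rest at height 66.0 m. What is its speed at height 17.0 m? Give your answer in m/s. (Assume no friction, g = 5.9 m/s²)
mgh₁ = mgh₂ + ½mv² ⇒ v = √(2g(h₁−h₂)) = √(2·5.9·49.0) = 24.05 m/s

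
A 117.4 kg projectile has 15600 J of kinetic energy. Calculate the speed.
v = √(2·KE/m) = √(2·15600/117.4) = 16.3 m/s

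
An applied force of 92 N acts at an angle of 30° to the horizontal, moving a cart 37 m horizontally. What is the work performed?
W = F·d·cosθ = (92)(37)cos(30°) = 2948 J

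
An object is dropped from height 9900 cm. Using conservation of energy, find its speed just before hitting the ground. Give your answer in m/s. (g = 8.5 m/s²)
Convert to SI: h = 99.0 m
mgh = ½mv² ⇒ v = √(2gh) = √(2·8.5·99.0) = 41.02 m/s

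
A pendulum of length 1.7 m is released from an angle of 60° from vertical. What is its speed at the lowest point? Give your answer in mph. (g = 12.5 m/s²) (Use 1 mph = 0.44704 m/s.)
h = L(1 − cosθ) = 1.7(1 − cos60°) = 0.85 m
v = √(2gh) = √(2·12.5·0.85) = 4.60977 m/s = 10.31 mph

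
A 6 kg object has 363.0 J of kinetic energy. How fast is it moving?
v = √(2·KE/m) = √(2·363.0/6) = 11.0 m/s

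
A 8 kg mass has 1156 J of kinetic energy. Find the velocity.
v = √(2·KE/m) = √(2·1156/8) = 17.0 m/s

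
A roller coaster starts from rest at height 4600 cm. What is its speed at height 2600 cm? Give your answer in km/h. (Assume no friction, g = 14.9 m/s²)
Convert to SI: h₁−h₂ = 20.0 m
mgh₁ = mgh₂ + ½mv² ⇒ v = √(2g(h₁−h₂)) = √(2·14.9·20.0) = 24.4131 m/s = 87.89 km/h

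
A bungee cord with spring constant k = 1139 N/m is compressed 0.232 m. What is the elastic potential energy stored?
PE = ½kx² = ½(1139)(0.232)² = 30.65 J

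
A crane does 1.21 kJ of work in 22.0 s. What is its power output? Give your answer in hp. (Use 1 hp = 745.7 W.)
Convert to SI: W = 1210.0 J, t = 22.0 s
P = W/t = 1210.0/22.0 = 55.0 W = 0.07376 hp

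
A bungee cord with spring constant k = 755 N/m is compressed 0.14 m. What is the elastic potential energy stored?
PE = ½kx² = ½(755)(0.14)² = 7.399 J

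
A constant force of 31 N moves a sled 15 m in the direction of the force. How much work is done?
W = F·d = (31)(15) = 465.0 J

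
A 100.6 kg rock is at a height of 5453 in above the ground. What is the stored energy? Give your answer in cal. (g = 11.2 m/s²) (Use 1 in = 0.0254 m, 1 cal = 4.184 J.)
Convert to SI: m = 100.6 kg, h = 138.506 m
PE = mgh = (100.6)(11.2)(138.506) = 156058 J = 37300 cal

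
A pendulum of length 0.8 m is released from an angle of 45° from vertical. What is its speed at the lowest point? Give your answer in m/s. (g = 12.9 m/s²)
h = L(1 − cosθ) = 0.8(1 − cos45°) = 0.234315 m
v = √(2gh) = √(2·12.9·0.234315) = 2.459 m/s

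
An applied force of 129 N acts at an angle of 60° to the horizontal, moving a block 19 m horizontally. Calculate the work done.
W = F·d·cosθ = (129)(19)cos(60°) = 1226 J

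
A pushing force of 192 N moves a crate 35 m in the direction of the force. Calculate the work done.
W = F·d = (192)(35) = 6720 J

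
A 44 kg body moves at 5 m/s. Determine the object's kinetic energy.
KE = ½mv² = ½(44)(5)² = 550.0 J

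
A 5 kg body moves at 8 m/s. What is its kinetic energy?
KE = ½mv² = ½(5)(8)² = 160.0 J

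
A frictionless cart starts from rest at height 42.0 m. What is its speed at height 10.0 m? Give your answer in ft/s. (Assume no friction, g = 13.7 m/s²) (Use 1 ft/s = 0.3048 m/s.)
mgh₁ = mgh₂ + ½mv² ⇒ v = √(2g(h₁−h₂)) = √(2·13.7·32.0) = 29.6108 m/s = 97.15 ft/s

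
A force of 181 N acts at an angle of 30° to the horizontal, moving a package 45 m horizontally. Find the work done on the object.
W = F·d·cosθ = (181)(45)cos(30°) = 7054 J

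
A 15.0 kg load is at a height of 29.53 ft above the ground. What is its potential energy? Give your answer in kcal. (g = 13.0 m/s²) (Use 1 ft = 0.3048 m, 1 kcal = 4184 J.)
Convert to SI: m = 15.0 kg, h = 9.00074 m
PE = mgh = (15.0)(13.0)(9.00074) = 1755.15 J = 0.4195 kcal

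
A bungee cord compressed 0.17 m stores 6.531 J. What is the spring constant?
k = 2·PE/x² = 2·6.531/(0.17)² = 452.0 N/m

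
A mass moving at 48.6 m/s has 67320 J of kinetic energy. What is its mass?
m = 2·KE/v² = 2·67320/(48.6)² = 57.0 kg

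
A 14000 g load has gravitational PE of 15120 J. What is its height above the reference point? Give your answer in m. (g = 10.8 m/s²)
Convert to SI: m = 14.0 kg, PE = 15120.0 J
h = PE/(mg) = 15120.0/(14.0·10.8) = 100.0 m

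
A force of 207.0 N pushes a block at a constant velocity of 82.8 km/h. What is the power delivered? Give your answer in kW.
Convert to SI: F = 207.0 N, v = 23.0 m/s
P = Fv = (207.0)(23.0) = 4761.0 W = 4.761 kW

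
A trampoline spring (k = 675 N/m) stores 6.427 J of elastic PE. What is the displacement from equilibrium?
x = √(2·PE/k) = √(2·6.427/675) = 0.138 m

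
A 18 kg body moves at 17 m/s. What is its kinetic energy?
KE = ½mv² = ½(18)(17)² = 2601.0 J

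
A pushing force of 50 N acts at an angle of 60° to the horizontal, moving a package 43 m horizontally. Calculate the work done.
W = F·d·cosθ = (50)(43)cos(60°) = 1075 J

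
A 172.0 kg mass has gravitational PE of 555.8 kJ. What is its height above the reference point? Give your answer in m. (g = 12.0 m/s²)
Convert to SI: m = 172.0 kg, PE = 555800 J
h = PE/(mg) = 555800/(172.0·12.0) = 269.3 m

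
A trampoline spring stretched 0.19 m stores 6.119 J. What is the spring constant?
k = 2·PE/x² = 2·6.119/(0.19)² = 339.0 N/m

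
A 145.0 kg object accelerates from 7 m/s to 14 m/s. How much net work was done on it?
W = ΔKE = ½m(v₂² − v₁²) = ½(145.0)(14² − 7²) = 10657.5 J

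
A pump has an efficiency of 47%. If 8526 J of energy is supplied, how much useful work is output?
W_out = η·W_in = 0.47·8526 = 4007.22 J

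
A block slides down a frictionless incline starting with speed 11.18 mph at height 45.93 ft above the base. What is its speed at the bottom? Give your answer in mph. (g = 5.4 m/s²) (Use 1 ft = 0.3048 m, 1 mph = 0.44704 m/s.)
Convert to SI: v₀ = 4.99791 m/s, h = 13.9995 m
½mv₀² + mgh = ½mv² ⇒ v = √(v₀² + 2gh) = √(4.99791² + 2·5.4·13.9995) = 13.273 m/s = 29.69 mph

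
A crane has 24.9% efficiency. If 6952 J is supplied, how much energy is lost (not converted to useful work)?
W_lost = W_in(1 − η) = 6952·(1 − 0.249) = 5221 J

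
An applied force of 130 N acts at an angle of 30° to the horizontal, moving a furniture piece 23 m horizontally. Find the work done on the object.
W = F·d·cosθ = (130)(23)cos(30°) = 2589 J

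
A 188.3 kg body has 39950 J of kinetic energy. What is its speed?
v = √(2·KE/m) = √(2·39950/188.3) = 20.6 m/s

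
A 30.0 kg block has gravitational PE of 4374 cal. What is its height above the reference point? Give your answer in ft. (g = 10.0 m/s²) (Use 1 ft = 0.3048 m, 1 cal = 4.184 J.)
Convert to SI: m = 30.0 kg, PE = 18300.8 J
h = PE/(mg) = 18300.8/(30.0·10.0) = 61.0027 m = 200.1 ft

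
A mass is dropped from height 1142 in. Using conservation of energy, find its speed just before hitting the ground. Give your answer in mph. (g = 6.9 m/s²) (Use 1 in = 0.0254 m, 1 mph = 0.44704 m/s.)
Convert to SI: h = 29.0068 m
mgh = ½mv² ⇒ v = √(2gh) = √(2·6.9·29.0068) = 20.0073 m/s = 44.76 mph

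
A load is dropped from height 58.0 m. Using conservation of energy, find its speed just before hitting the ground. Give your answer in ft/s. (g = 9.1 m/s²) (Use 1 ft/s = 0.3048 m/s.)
mgh = ½mv² ⇒ v = √(2gh) = √(2·9.1·58.0) = 32.49 m/s = 106.6 ft/s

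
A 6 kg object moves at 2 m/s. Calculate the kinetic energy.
KE = ½mv² = ½(6)(2)² = 12.0 J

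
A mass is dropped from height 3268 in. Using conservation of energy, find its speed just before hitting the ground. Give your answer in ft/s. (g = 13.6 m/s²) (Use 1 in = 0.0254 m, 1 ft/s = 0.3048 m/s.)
Convert to SI: h = 83.0072 m
mgh = ½mv² ⇒ v = √(2gh) = √(2·13.6·83.0072) = 47.5163 m/s = 155.9 ft/s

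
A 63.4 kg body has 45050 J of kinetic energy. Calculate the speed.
v = √(2·KE/m) = √(2·45050/63.4) = 37.7 m/s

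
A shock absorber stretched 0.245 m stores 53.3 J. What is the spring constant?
k = 2·PE/x² = 2·53.3/(0.245)² = 1776 N/m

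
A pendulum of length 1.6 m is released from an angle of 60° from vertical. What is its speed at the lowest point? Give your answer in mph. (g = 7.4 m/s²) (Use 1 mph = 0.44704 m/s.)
h = L(1 − cosθ) = 1.6(1 − cos60°) = 0.8 m
v = √(2gh) = √(2·7.4·0.8) = 3.44093 m/s = 7.697 mph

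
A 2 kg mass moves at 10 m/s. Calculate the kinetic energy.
KE = ½mv² = ½(2)(10)² = 100.0 J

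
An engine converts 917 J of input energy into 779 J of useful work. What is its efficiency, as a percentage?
η = W_out/W_in = 779/917 = 84.95%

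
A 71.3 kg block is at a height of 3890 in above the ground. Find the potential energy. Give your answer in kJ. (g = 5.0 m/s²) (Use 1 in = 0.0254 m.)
Convert to SI: m = 71.3 kg, h = 98.806 m
PE = mgh = (71.3)(5.0)(98.806) = 35224.3 J = 35.22 kJ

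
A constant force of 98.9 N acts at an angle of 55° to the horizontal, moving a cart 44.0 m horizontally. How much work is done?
W = F·d·cosθ = (98.9)(44.0)cos(55°) = 2496 J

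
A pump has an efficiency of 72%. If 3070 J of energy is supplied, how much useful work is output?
W_out = η·W_in = 0.72·3070 = 2210.4 J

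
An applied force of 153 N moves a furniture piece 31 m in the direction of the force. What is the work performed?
W = F·d = (153)(31) = 4743 J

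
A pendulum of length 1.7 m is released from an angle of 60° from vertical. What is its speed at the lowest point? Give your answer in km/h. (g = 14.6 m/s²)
h = L(1 − cosθ) = 1.7(1 − cos60°) = 0.85 m
v = √(2gh) = √(2·14.6·0.85) = 4.98197 m/s = 17.94 km/h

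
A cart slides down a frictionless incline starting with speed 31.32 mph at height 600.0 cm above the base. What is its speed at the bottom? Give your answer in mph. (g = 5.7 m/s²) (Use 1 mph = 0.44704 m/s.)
Convert to SI: v₀ = 14.0013 m/s, h = 6.0 m
½mv₀² + mgh = ½mv² ⇒ v = √(v₀² + 2gh) = √(14.0013² + 2·5.7·6.0) = 16.2615 m/s = 36.38 mph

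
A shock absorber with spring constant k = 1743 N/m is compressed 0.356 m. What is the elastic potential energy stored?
PE = ½kx² = ½(1743)(0.356)² = 110.5 J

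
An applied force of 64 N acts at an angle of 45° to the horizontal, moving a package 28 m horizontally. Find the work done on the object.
W = F·d·cosθ = (64)(28)cos(45°) = 1267 J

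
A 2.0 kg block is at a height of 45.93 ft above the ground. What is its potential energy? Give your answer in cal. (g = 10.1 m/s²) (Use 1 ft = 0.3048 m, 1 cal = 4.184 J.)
Convert to SI: m = 2.0 kg, h = 13.9995 m
PE = mgh = (2.0)(10.1)(13.9995) = 282.789 J = 67.59 cal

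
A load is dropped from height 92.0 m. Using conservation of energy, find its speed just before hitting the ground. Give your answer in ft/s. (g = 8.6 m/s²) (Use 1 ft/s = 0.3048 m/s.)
mgh = ½mv² ⇒ v = √(2gh) = √(2·8.6·92.0) = 39.7794 m/s = 130.5 ft/s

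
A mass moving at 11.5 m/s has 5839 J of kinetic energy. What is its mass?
m = 2·KE/v² = 2·5839/(11.5)² = 88.3 kg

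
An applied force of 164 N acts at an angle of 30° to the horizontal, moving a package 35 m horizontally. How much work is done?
W = F·d·cosθ = (164)(35)cos(30°) = 4971 J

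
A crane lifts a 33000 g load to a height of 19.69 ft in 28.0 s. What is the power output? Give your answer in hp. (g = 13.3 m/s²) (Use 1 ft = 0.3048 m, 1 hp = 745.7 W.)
Convert to SI: m = 33.0 kg, h = 6.00151 m, t = 28.0 s
P = mgh/t = (33.0)(13.3)(6.00151)/28.0 = 94.0737 W = 0.1262 hp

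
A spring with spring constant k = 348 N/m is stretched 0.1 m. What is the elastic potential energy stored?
PE = ½kx² = ½(348)(0.1)² = 1.74 J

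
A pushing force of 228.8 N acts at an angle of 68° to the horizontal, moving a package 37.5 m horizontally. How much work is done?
W = F·d·cosθ = (228.8)(37.5)cos(68°) = 3214 J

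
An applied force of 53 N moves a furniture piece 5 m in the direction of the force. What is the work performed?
W = F·d = (53)(5) = 265.0 J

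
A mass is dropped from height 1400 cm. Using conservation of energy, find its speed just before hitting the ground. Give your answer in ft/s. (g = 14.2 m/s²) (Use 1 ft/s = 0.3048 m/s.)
Convert to SI: h = 14.0 m
mgh = ½mv² ⇒ v = √(2gh) = √(2·14.2·14.0) = 19.9399 m/s = 65.42 ft/s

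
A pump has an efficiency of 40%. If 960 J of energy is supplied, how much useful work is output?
W_out = η·W_in = 0.4·960 = 384.0 J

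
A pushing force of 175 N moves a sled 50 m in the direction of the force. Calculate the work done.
W = F·d = (175)(50) = 8750 J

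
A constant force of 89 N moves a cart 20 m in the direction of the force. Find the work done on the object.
W = F·d = (89)(20) = 1780 J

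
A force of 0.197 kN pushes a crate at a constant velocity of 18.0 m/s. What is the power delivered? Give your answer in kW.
Convert to SI: F = 197.0 N, v = 18.0 m/s
P = Fv = (197.0)(18.0) = 3546.0 W = 3.546 kW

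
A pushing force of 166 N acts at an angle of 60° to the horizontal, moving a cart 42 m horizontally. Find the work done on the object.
W = F·d·cosθ = (166)(42)cos(60°) = 3486 J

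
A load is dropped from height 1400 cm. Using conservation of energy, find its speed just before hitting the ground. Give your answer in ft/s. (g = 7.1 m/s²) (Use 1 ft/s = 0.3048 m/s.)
Convert to SI: h = 14.0 m
mgh = ½mv² ⇒ v = √(2gh) = √(2·7.1·14.0) = 14.0996 m/s = 46.26 ft/s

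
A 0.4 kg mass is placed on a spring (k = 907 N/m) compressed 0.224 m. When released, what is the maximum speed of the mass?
½kx² = ½mv² ⇒ v = x√(k/m) = (0.224)√(907/0.4) = 10.67 m/s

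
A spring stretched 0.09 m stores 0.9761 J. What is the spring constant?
k = 2·PE/x² = 2·0.9761/(0.09)² = 241.0 N/m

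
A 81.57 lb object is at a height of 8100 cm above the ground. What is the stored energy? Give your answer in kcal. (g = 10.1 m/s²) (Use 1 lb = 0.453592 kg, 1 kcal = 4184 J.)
Convert to SI: m = 36.9995 kg, h = 81.0 m
PE = mgh = (36.9995)(10.1)(81.0) = 30269.3 J = 7.235 kcal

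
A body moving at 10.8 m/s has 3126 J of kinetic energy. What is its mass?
m = 2·KE/v² = 2·3126/(10.8)² = 53.6 kg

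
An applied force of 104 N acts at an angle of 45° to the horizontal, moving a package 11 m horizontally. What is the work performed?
W = F·d·cosθ = (104)(11)cos(45°) = 808.9 J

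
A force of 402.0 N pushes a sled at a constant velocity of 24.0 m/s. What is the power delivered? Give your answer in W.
P = Fv = (402.0)(24.0) = 9648 W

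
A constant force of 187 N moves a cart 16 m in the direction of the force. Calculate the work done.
W = F·d = (187)(16) = 2992 J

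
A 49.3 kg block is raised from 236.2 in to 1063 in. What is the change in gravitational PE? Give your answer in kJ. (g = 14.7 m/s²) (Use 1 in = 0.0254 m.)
Convert to SI: m = 49.3 kg, Δh = 21.0007 m
ΔPE = mgΔh = (49.3)(14.7)(21.0007) = 15219.4 J = 15.22 kJ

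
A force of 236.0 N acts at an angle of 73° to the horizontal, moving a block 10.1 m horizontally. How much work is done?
W = F·d·cosθ = (236.0)(10.1)cos(73°) = 696.9 J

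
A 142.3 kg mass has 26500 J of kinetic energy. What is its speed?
v = √(2·KE/m) = √(2·26500/142.3) = 19.3 m/s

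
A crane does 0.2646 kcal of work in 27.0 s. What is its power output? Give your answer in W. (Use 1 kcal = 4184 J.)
Convert to SI: W = 1107.09 J, t = 27.0 s
P = W/t = 1107.09/27.0 = 41.0 W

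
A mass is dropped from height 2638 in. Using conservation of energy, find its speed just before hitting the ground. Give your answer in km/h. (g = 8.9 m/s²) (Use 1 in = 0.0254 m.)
Convert to SI: h = 67.0052 m
mgh = ½mv² ⇒ v = √(2gh) = √(2·8.9·67.0052) = 34.5354 m/s = 124.3 km/h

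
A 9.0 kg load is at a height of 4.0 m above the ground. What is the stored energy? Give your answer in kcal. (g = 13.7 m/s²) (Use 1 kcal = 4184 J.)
PE = mgh = (9.0)(13.7)(4.0) = 493.2 J = 0.1179 kcal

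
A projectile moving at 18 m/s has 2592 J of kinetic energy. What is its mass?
m = 2·KE/v² = 2·2592/(18)² = 16.0 kg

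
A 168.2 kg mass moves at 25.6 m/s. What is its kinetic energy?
KE = ½mv² = ½(168.2)(25.6)² = 55120 J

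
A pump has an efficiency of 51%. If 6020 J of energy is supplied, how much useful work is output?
W_out = η·W_in = 0.51·6020 = 3070.2 J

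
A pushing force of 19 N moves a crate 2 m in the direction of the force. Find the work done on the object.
W = F·d = (19)(2) = 38.0 J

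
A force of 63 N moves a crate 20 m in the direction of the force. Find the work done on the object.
W = F·d = (63)(20) = 1260 J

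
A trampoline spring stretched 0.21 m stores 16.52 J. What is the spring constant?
k = 2·PE/x² = 2·16.52/(0.21)² = 749.2 N/m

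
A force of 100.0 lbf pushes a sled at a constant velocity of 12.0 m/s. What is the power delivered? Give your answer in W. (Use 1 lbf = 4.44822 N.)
Convert to SI: F = 444.822 N, v = 12.0 m/s
P = Fv = (444.822)(12.0) = 5338 W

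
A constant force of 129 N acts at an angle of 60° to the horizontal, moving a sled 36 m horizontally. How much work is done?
W = F·d·cosθ = (129)(36)cos(60°) = 2322 J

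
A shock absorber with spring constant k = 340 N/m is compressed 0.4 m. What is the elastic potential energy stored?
PE = ½kx² = ½(340)(0.4)² = 27.2 J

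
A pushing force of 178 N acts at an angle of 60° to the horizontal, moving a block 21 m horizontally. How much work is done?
W = F·d·cosθ = (178)(21)cos(60°) = 1869 J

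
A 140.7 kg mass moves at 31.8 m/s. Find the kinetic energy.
KE = ½mv² = ½(140.7)(31.8)² = 71140 J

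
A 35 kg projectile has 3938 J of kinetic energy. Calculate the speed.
v = √(2·KE/m) = √(2·3938/35) = 15.0 m/s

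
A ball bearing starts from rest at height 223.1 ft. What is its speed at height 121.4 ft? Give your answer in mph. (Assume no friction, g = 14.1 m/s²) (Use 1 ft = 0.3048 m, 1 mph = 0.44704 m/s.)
Convert to SI: h₁−h₂ = 30.9982 m
mgh₁ = mgh₂ + ½mv² ⇒ v = √(2g(h₁−h₂)) = √(2·14.1·30.9982) = 29.566 m/s = 66.14 mph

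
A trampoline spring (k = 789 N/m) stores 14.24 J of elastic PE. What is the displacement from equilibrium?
x = √(2·PE/k) = √(2·14.24/789) = 0.19 m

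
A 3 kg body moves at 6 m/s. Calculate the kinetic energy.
KE = ½mv² = ½(3)(6)² = 54.0 J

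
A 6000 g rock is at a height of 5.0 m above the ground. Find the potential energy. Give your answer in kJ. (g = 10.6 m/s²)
Convert to SI: m = 6.0 kg, h = 5.0 m
PE = mgh = (6.0)(10.6)(5.0) = 318.0 J = 0.318 kJ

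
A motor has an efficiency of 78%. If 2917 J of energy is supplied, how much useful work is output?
W_out = η·W_in = 0.78·2917 = 2275.26 J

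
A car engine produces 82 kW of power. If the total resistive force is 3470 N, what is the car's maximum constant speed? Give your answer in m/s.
P = Fv ⇒ v = P/F = 82000 W/3470.0 N = 23.63 m/s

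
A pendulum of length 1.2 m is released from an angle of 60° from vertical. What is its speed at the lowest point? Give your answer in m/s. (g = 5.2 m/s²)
h = L(1 − cosθ) = 1.2(1 − cos60°) = 0.6 m
v = √(2gh) = √(2·5.2·0.6) = 2.498 m/s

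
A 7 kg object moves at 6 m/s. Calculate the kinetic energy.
KE = ½mv² = ½(7)(6)² = 126.0 J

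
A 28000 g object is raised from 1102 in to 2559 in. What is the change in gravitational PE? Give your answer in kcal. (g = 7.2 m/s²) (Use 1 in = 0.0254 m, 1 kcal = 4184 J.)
Convert to SI: m = 28.0 kg, Δh = 37.0078 m
ΔPE = mgΔh = (28.0)(7.2)(37.0078) = 7460.77 J = 1.783 kcal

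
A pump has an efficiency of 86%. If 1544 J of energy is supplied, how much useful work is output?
W_out = η·W_in = 0.86·1544 = 1327.84 J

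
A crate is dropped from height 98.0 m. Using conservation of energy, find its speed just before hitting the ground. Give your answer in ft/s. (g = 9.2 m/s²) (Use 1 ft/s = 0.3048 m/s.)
mgh = ½mv² ⇒ v = √(2gh) = √(2·9.2·98.0) = 42.4641 m/s = 139.3 ft/s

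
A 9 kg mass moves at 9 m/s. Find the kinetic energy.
KE = ½mv² = ½(9)(9)² = 364.5 J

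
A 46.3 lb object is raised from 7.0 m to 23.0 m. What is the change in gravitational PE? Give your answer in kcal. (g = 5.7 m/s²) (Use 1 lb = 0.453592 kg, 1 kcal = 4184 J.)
Convert to SI: m = 21.0013 kg, Δh = 16.0 m
ΔPE = mgΔh = (21.0013)(5.7)(16.0) = 1915.32 J = 0.4578 kcal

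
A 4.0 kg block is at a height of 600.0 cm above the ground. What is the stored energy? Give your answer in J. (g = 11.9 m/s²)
Convert to SI: m = 4.0 kg, h = 6.0 m
PE = mgh = (4.0)(11.9)(6.0) = 285.6 J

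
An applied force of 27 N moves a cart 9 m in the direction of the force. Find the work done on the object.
W = F·d = (27)(9) = 243.0 J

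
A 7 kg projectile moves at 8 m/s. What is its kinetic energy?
KE = ½mv² = ½(7)(8)² = 224.0 J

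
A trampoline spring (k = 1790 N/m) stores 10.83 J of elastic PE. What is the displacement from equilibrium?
x = √(2·PE/k) = √(2·10.83/1790) = 0.11 m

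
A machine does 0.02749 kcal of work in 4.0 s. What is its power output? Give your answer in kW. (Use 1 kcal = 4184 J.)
Convert to SI: W = 115.018 J, t = 4.0 s
P = W/t = 115.018/4.0 = 28.7545 W = 0.02875 kW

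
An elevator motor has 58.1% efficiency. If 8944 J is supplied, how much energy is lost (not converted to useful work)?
W_lost = W_in(1 − η) = 8944·(1 − 0.581) = 3748 J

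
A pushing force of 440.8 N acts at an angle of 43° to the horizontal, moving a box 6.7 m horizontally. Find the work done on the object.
W = F·d·cosθ = (440.8)(6.7)cos(43°) = 2160 J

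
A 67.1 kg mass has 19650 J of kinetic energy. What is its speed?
v = √(2·KE/m) = √(2·19650/67.1) = 24.2 m/s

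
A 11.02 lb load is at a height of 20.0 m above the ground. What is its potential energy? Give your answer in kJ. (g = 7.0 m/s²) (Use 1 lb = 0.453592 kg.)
Convert to SI: m = 4.99858 kg, h = 20.0 m
PE = mgh = (4.99858)(7.0)(20.0) = 699.802 J = 0.6998 kJ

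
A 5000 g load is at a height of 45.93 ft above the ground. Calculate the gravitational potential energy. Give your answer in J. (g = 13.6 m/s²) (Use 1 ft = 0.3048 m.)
Convert to SI: m = 5.0 kg, h = 13.9995 m
PE = mgh = (5.0)(13.6)(13.9995) = 952.0 J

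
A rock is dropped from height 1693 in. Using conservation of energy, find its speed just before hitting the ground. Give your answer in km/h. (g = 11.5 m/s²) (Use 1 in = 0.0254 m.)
Convert to SI: h = 43.0022 m
mgh = ½mv² ⇒ v = √(2gh) = √(2·11.5·43.0022) = 31.4492 m/s = 113.2 km/h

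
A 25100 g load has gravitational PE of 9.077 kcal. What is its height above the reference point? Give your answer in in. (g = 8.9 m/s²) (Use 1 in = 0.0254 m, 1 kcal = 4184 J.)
Convert to SI: m = 25.1 kg, PE = 37978.2 J
h = PE/(mg) = 37978.2/(25.1·8.9) = 170.008 m = 6693 in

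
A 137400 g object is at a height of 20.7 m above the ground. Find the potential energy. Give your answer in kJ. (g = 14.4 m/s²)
Convert to SI: m = 137.4 kg, h = 20.7 m
PE = mgh = (137.4)(14.4)(20.7) = 40956.2 J = 40.96 kJ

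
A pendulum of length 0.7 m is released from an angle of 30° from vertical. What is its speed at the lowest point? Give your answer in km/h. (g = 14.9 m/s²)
h = L(1 − cosθ) = 0.7(1 − cos30°) = 0.0937822 m
v = √(2gh) = √(2·14.9·0.0937822) = 1.67174 m/s = 6.018 km/h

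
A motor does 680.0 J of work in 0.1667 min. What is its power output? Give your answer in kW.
Convert to SI: W = 680.0 J, t = 10.002 s
P = W/t = 680.0/10.002 = 67.9864 W = 0.06799 kW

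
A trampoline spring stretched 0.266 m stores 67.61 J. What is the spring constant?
k = 2·PE/x² = 2·67.61/(0.266)² = 1911 N/m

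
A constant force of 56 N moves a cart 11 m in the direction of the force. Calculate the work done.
W = F·d = (56)(11) = 616.0 J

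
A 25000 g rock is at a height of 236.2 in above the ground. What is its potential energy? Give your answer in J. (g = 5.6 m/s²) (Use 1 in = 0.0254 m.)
Convert to SI: m = 25.0 kg, h = 5.99948 m
PE = mgh = (25.0)(5.6)(5.99948) = 839.9 J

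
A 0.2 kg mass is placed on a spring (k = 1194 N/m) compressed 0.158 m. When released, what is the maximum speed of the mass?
½kx² = ½mv² ⇒ v = x√(k/m) = (0.158)√(1194/0.2) = 12.21 m/s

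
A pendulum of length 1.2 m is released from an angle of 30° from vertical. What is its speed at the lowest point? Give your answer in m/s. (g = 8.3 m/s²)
h = L(1 − cosθ) = 1.2(1 − cos30°) = 0.16077 m
v = √(2gh) = √(2·8.3·0.16077) = 1.634 m/s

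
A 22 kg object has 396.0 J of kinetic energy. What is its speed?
v = √(2·KE/m) = √(2·396.0/22) = 6.0 m/s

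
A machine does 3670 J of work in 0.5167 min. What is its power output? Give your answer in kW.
Convert to SI: W = 3670.0 J, t = 31.002 s
P = W/t = 3670.0/31.002 = 118.379 W = 0.1184 kW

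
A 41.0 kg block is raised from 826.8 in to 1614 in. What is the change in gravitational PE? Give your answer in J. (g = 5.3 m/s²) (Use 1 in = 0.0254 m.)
Convert to SI: m = 41.0 kg, Δh = 19.9949 m
ΔPE = mgΔh = (41.0)(5.3)(19.9949) = 4345 J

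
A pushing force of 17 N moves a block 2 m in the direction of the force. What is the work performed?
W = F·d = (17)(2) = 34.0 J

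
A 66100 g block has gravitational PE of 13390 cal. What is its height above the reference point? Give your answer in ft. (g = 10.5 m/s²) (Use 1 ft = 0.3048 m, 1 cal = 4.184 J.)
Convert to SI: m = 66.1 kg, PE = 56023.8 J
h = PE/(mg) = 56023.8/(66.1·10.5) = 80.7201 m = 264.8 ft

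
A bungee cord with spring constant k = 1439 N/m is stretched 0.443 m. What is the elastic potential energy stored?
PE = ½kx² = ½(1439)(0.443)² = 141.2 J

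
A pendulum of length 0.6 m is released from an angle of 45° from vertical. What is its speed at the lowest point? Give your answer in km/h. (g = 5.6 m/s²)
h = L(1 − cosθ) = 0.6(1 − cos45°) = 0.175736 m
v = √(2gh) = √(2·5.6·0.175736) = 1.40294 m/s = 5.051 km/h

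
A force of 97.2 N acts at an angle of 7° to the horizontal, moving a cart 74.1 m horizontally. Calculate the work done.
W = F·d·cosθ = (97.2)(74.1)cos(7°) = 7149 J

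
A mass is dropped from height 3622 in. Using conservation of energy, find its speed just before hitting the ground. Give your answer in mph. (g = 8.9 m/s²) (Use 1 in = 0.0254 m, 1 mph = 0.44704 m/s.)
Convert to SI: h = 91.9988 m
mgh = ½mv² ⇒ v = √(2gh) = √(2·8.9·91.9988) = 40.467 m/s = 90.52 mph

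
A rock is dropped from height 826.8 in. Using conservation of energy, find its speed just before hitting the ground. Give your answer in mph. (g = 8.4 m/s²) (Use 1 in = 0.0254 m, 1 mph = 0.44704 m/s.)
Convert to SI: h = 21.0007 m
mgh = ½mv² ⇒ v = √(2gh) = √(2·8.4·21.0007) = 18.7833 m/s = 42.02 mph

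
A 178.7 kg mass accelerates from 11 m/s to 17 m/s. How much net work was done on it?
W = ΔKE = ½m(v₂² − v₁²) = ½(178.7)(17² − 11²) = 15010.8 J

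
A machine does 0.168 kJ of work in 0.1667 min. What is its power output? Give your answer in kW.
Convert to SI: W = 168.0 J, t = 10.002 s
P = W/t = 168.0/10.002 = 16.7966 W = 0.0168 kW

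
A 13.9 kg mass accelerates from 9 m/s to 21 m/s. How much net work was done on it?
W = ΔKE = ½m(v₂² − v₁²) = ½(13.9)(21² − 9²) = 2502.0 J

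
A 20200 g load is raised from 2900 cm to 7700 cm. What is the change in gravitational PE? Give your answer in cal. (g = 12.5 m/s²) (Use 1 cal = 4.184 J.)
Convert to SI: m = 20.2 kg, Δh = 48.0 m
ΔPE = mgΔh = (20.2)(12.5)(48.0) = 12120.0 J = 2897 cal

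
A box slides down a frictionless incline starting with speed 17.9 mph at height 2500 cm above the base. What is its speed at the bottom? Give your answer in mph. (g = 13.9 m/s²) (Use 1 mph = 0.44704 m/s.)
Convert to SI: v₀ = 8.00202 m/s, h = 25.0 m
½mv₀² + mgh = ½mv² ⇒ v = √(v₀² + 2gh) = √(8.00202² + 2·13.9·25.0) = 27.5505 m/s = 61.63 mph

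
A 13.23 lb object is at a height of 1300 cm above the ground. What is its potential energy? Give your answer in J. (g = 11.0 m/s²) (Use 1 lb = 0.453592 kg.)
Convert to SI: m = 6.00102 kg, h = 13.0 m
PE = mgh = (6.00102)(11.0)(13.0) = 858.1 J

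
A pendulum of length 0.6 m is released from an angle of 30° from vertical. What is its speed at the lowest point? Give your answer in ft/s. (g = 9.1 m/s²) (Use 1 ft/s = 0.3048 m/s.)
h = L(1 − cosθ) = 0.6(1 − cos30°) = 0.0803848 m
v = √(2gh) = √(2·9.1·0.0803848) = 1.20955 m/s = 3.968 ft/s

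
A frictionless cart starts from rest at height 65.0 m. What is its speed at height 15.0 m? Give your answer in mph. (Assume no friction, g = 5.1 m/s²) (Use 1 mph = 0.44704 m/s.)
mgh₁ = mgh₂ + ½mv² ⇒ v = √(2g(h₁−h₂)) = √(2·5.1·50.0) = 22.5832 m/s = 50.52 mph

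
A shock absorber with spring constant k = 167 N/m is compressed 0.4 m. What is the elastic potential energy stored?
PE = ½kx² = ½(167)(0.4)² = 13.36 J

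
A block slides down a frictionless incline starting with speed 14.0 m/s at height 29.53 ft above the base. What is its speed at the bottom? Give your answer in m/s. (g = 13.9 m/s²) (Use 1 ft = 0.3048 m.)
Convert to SI: v₀ = 14.0 m/s, h = 9.00074 m
½mv₀² + mgh = ½mv² ⇒ v = √(v₀² + 2gh) = √(14.0² + 2·13.9·9.00074) = 21.12 m/s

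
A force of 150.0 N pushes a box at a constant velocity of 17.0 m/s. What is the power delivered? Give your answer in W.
P = Fv = (150.0)(17.0) = 2550 W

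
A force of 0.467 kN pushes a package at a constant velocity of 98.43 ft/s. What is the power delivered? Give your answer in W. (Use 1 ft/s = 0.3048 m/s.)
Convert to SI: F = 467.0 N, v = 30.0015 m/s
P = Fv = (467.0)(30.0015) = 14010 W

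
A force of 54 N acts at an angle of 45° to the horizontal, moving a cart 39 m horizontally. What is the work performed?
W = F·d·cosθ = (54)(39)cos(45°) = 1489 J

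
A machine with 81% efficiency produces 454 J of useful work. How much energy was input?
W_in = W_out/η = 454/0.81 = 560.5 J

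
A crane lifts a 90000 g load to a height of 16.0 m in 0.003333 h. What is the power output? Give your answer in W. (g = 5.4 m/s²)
Convert to SI: m = 90.0 kg, h = 16.0 m, t = 11.9988 s
P = mgh/t = (90.0)(5.4)(16.0)/11.9988 = 648.1 W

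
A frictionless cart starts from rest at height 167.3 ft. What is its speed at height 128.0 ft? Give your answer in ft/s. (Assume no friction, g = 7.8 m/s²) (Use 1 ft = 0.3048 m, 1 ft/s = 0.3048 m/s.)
Convert to SI: h₁−h₂ = 11.9786 m
mgh₁ = mgh₂ + ½mv² ⇒ v = √(2g(h₁−h₂)) = √(2·7.8·11.9786) = 13.6699 m/s = 44.85 ft/s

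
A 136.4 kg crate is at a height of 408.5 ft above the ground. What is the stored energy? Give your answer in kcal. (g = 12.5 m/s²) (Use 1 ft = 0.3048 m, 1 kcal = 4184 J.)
Convert to SI: m = 136.4 kg, h = 124.511 m
PE = mgh = (136.4)(12.5)(124.511) = 212291 J = 50.74 kcal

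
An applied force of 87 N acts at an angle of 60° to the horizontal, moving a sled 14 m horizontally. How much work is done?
W = F·d·cosθ = (87)(14)cos(60°) = 609.0 J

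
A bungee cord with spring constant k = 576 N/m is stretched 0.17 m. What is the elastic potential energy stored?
PE = ½kx² = ½(576)(0.17)² = 8.323 J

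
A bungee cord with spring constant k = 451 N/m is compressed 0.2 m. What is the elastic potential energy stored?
PE = ½kx² = ½(451)(0.2)² = 9.02 J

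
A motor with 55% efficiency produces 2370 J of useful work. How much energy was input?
W_in = W_out/η = 2370/0.55 = 4309 J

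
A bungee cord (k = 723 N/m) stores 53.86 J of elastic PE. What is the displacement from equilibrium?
x = √(2·PE/k) = √(2·53.86/723) = 0.386 m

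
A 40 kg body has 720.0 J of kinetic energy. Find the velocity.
v = √(2·KE/m) = √(2·720.0/40) = 6.0 m/s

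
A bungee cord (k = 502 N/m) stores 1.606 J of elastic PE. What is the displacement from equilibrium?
x = √(2·PE/k) = √(2·1.606/502) = 0.07999 m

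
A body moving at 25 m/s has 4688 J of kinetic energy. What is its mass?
m = 2·KE/v² = 2·4688/(25)² = 15.0 kg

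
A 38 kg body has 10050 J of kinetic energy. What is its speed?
v = √(2·KE/m) = √(2·10050/38) = 23.0 m/s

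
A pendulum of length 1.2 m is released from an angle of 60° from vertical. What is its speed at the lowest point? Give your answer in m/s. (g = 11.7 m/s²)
h = L(1 − cosθ) = 1.2(1 − cos60°) = 0.6 m
v = √(2gh) = √(2·11.7·0.6) = 3.747 m/s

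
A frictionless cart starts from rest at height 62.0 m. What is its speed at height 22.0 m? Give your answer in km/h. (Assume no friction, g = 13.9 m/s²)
mgh₁ = mgh₂ + ½mv² ⇒ v = √(2g(h₁−h₂)) = √(2·13.9·40.0) = 33.3467 m/s = 120.0 km/h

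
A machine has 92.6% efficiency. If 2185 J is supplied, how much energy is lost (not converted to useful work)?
W_lost = W_in(1 − η) = 2185·(1 − 0.926) = 161.7 J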